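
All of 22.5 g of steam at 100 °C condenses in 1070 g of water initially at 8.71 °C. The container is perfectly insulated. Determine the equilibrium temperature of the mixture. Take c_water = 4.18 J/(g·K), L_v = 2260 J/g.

T_f ≈ 21.7 °C

Energy balance with sensible and latent terms:
latent heat released on condensation: 22.5·2260 = 50850
  condensate cools 100→T: 22.5·4.18·(T − 100) = 94.05(T − 100)
  water warms: 1070·4.18·(T − 8.71) = 4472.6(T − 8.71)
4566.6 T = 50850 + 9405 + 38956 = 99211
T ≈ 21.73 °C, under the boiling point, so the assumption holds.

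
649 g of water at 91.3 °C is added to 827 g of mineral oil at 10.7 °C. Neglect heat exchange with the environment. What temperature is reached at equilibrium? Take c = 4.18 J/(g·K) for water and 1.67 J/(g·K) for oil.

T_f ≈ 64.1 °C

T_f is the heat-capacity-weighted average of the initial temperatures:
T_f = (2712.8*91.3 + 1381.1*10.7) / (2712.8 + 1381.1)
    = 262458 / 4093.9 ≈ 64.11 °C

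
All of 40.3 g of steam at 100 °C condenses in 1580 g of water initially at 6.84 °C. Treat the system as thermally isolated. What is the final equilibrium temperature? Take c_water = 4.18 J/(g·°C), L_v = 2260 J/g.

T_f ≈ 22.6 °C

Let T be the final temperature. ΣQ_i = 0:
latent heat released on condensation: 40.3×2260 = 91078
  condensed water 100 °C→T: 168.45(T − 100)
  original water: 6604.4(T − 6.84)
6772.9 T = 91078 + 16845 + 45174 = 153097
T ≈ 22.60 °C (< 100 °C, so full condensation is consistent).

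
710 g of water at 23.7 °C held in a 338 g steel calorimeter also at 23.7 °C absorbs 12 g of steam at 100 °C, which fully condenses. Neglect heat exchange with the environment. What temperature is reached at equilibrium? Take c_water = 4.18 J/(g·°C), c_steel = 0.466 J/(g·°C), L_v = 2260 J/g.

T_f ≈ 33.4 °C

Conservation of energy gives ΣQ = 0:
condense steam: −12·2260 = −27120
  condensed water 100 °C→T: 50.16(T − 100)
  water warms: 710·4.18·(T − 23.7) = 2967.8(T − 23.7)
  cup: 157.51(T − 23.7)
3175.5 T = 27120 + 5016 + 74070 = 106206
T ≈ 33.45 °C, under the boiling point, so the assumption holds.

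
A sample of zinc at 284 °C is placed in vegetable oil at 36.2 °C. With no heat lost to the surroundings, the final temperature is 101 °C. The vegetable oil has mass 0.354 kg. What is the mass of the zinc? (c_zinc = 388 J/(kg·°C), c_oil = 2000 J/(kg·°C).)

m ≈ 0.646 kg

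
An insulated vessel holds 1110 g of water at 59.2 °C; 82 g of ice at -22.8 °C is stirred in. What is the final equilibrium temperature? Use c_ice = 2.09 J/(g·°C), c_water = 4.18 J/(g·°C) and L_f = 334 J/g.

T_f ≈ 48.8 °C

Conservation of energy gives ΣQ = 0:
warm ice to 0 °C: 82·2.09·(0 − (-22.8)) = 3907.5
  latent heat to melt: 82·334 = 27388
  warm the meltwater: 342.76 T
  water cools: 1110·4.18·(T − 59.2) = 4639.8(T − 59.2)
4982.6 T = 274676 − 31295 = 243381
T ≈ 48.85 °C. Since T > 0 °C, the all-ice-melts assumption holds.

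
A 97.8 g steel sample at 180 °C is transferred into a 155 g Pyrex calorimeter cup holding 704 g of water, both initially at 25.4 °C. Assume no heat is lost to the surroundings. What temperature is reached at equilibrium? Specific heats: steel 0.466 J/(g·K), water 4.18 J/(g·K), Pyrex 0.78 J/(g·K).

Net heat exchanged in the isolated system is zero:
97.8*0.466*(T − 180) + 704*4.18*(T − 25.4) + 155*0.78*(T − 25.4) = 0
45.57(T − 180) + 2942.7(T − 25.4) + 120.9(T − 25.4) = 0
3109.2 T = 86019
T = 86019 / 3109.2 = 27.7 °C

T_f ≈ 27.7 °C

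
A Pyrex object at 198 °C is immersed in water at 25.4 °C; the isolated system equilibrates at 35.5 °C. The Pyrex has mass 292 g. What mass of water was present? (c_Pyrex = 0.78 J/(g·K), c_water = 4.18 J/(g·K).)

Setting the total heat transfer to zero:
292×0.78×(35.5 − 198) + m×4.18×(35.5 − 25.4) = 0
42.22 m = 37011
m = 37011/42.22 ≈ 876.7 g

m ≈ 877 g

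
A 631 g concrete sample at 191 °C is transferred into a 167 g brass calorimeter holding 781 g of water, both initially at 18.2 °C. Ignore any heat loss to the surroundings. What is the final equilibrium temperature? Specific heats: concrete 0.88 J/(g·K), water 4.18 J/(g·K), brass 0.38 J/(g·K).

Taking heat into each body as positive, Σ m c ΔT = 0:
631×0.88×(T − 191) + 781×4.18×(T − 18.2) + 167×0.38×(T − 18.2) = 0
555.28(T − 191) + 3264.6(T − 18.2) + 63.46(T − 18.2) = 0
(555.28 + 3264.6 + 63.46) T = 555.28×191 + 3264.6×18.2 + 63.46×18.2
T ≈ 42.91 °C

T_f ≈ 42.9 °C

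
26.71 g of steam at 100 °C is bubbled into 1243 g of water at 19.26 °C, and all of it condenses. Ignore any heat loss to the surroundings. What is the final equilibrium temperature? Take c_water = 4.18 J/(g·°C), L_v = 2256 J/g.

T_f ≈ 32.3 °C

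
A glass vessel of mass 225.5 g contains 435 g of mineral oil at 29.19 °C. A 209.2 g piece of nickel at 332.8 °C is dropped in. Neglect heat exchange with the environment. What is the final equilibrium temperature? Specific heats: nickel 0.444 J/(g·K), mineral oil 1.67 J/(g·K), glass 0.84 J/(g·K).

T_f ≈ 57.1 °C

Setting the total heat transfer to zero:
209.2·0.444·(T − 332.8) + 435·1.67·(T − 29.19) + 225.5·0.84·(T − 29.19) = 0
92.88(T − 332.8) + 726.45(T − 29.19) + 189.42(T − 29.19) = 0
(92.88 + 726.45 + 189.42) T = 92.88·332.8 + 726.45·29.19 + 189.42·29.19
T = 57646/1008.8 ≈ 57.15 °C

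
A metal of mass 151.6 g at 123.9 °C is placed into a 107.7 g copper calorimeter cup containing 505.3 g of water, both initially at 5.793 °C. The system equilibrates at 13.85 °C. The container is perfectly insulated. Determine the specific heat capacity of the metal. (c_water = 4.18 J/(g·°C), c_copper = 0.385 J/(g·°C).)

c ≈ 1.04 J/(g·°C)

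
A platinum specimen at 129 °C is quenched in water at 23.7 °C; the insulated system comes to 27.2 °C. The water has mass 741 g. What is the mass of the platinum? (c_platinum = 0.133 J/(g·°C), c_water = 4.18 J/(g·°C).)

m ≈ 801 g

Heat lost by the platinum = heat gained by the water:
m·0.133·(129 − 27.2) = 741·4.18·(27.2 − 23.7)
13.54 m = 10841  ⇒  m ≈ 800.7 g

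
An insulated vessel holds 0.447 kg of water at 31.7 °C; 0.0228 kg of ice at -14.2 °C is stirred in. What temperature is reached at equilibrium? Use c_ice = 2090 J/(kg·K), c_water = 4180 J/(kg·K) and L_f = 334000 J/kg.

T_f ≈ 25.9 °C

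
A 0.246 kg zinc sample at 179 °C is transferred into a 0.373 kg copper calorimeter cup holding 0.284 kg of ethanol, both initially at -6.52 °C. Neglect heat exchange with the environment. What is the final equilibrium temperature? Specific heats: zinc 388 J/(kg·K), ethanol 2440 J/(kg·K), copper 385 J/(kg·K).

T_f ≈ 12.5 °C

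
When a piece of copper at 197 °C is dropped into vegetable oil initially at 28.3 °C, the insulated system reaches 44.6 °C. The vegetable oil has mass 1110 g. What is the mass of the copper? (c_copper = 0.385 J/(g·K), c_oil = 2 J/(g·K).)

m ≈ 617 g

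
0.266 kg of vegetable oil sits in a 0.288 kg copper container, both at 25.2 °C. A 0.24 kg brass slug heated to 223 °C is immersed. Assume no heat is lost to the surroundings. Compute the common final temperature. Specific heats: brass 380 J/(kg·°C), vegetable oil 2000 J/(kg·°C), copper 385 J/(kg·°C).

Net heat exchanged in the isolated system is zero:
0.24×380×(T − 223) + 0.266×2000×(T − 25.2) + 0.288×385×(T − 25.2) = 0
734.08 T = 36538
T = 36538 / 734.08 = 49.8 °C

T_f ≈ 49.8 °C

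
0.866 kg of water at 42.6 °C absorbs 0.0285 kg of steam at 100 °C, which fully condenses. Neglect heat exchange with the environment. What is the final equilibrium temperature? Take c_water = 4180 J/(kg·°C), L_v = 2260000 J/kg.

Conservation of energy gives ΣQ = 0:
steam→water at 100 °C releases m L_v = 0.0285·2260000 = 64410
  condensate cools 100→T: 0.0285·4180·(T − 100) = 119.13(T − 100)
  water warms: 0.866·4180·(T − 42.6) = 3619.9(T − 42.6)
3739 T = 64410 + 11913 + 154207 = 230530
T ≈ 61.66 °C — below 100 °C, confirming all the steam condensed.

T_f ≈ 61.7 °C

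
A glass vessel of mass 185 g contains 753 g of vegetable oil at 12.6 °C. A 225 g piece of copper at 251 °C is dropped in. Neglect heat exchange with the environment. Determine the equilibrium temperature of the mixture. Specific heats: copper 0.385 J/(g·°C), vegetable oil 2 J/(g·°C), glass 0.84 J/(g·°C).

With ΣQ=0 the equilibrium temperature is the m·c-weighted mean:
T_f = (86.62·251 + 1506·12.6 + 155.4·12.6) / (86.62 + 1506 + 155.4)
    = 42677 / 1748 ≈ 24.41 °C

T_f ≈ 24.4 °C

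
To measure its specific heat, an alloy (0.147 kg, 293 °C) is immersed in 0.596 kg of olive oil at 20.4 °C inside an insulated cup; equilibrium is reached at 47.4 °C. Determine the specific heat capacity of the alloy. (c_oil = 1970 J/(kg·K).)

Taking heat into each body as positive, Σ m c ΔT = 0:
0.147·c·(47.4 − 293) + 0.596·1970·(47.4 − 20.4) = 0
-36.1 c = -31701
c = -31701/-36.1 ≈ 878.1 J/(kg·K)

c ≈ 878 J/(kg·K)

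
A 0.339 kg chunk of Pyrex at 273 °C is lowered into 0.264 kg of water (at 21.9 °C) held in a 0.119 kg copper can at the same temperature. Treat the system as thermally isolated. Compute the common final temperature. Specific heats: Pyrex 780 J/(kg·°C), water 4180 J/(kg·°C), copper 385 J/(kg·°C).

T_f ≈ 68.9 °C

T_f is the heat-capacity-weighted average of the initial temperatures:
T_f = (264.42×273 + 1103.5×21.9 + 45.81×21.9) / (264.42 + 1103.5 + 45.81)
    = 97357 / 1413.8 ≈ 68.86 °C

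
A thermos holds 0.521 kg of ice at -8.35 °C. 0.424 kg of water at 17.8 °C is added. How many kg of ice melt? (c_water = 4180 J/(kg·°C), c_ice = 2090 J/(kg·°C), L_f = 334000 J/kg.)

m_melted ≈ 0.0672 kg

Heat available from the water dropping to 0 °C: 0.424×4180×17.8 = 31547 J.
Of that, 0.521×2090×8.35 = 9092.2 J goes to bring the ice to 0 °C, leaving 22455 J.
To melt every bit of ice: 0.521×334000 = 174014 J.
Since 22455 < 174014 J, not all the ice melts; equilibrium is at 0 °C.
m_melt = 22455 / L_f = 0.06723 kg.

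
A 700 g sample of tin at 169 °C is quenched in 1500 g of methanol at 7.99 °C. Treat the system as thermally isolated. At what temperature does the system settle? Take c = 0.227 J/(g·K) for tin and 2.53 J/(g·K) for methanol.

T_f ≈ 14.5 °C

T_f is the heat-capacity-weighted average of the initial temperatures:
T_f = (158.9×169 + 3795×7.99) / (158.9 + 3795)
    = 57176 / 3953.9 ≈ 14.46 °C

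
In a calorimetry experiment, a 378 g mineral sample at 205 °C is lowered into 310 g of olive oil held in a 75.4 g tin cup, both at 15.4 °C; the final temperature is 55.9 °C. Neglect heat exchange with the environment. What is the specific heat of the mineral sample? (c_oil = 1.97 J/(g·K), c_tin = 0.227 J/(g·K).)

c ≈ 0.451 J/(g·K)

Let T be the final temperature. ΣQ_i = 0:
378×c×(55.9 − 205) + 310×1.97×(55.9 − 15.4) + 75.4×0.227×(55.9 − 15.4) = 0
-56360 c = -25427
c = -25427/-56360 ≈ 0.4511 J/(g·K)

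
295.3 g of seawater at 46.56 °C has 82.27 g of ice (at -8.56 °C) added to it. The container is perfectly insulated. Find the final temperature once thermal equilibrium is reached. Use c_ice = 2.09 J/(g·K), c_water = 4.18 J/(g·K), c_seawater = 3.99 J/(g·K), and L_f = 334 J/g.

Setting the total heat transfer to zero:
ice -8.56→0 °C: 82.27×2.09×8.56 = 1471.8; melt ice: 82.27×334 = 27478; meltwater 0→T: 82.27×4.18×T = 343.89 T; seawater cools: 295.3×3.99×(T − 46.56) = 1178.2(T − 46.56)
1522.1 T = 54859 − 28950 = 25909
T ≈ 17.02 °C (positive, so assuming full melt was valid).

T_f ≈ 17.0 °C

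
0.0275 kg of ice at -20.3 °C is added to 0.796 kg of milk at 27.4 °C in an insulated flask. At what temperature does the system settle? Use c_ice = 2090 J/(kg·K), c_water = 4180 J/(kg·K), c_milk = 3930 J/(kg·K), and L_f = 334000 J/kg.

Sum of m c ΔT and latent-heat terms is zero:
warm ice to 0 °C: 0.0275×2090×(0 − (-20.3)) = 1166.7
  latent heat to melt: 0.0275×334000 = 9185
  warm the meltwater: 114.95 T
  milk cools: 0.796×3930×(T − 27.4) = 3128.3(T − 27.4)
3243.2 T = 85715 − 10352 = 75363
T ≈ 23.24 °C — above 0 °C, consistent with complete melting.

T_f ≈ 23.2 °C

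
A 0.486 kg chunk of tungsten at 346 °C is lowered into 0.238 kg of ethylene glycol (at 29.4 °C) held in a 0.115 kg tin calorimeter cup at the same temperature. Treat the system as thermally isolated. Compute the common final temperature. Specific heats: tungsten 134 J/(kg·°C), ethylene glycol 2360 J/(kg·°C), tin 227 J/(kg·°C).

Let T be the final temperature. ΣQ_i = 0:
0.486*134*(T − 346) + 0.238*2360*(T − 29.4) + 0.115*227*(T − 29.4) = 0
(65.12 + 561.68 + 26.11) T = 65.12*346 + 561.68*29.4 + 26.11*29.4
T = 39814/652.91 ≈ 60.98 °C

T_f ≈ 61.0 °C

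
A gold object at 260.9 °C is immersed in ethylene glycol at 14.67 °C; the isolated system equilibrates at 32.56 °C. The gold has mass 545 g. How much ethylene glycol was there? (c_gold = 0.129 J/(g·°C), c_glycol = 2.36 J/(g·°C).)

m ≈ 380 g

Setting the total heat transfer to zero:
545·0.129·(32.56 − 260.9) + m·2.36·(32.56 − 14.67) = 0
42.22 m = 16053
m = 16053/42.22 ≈ 380.2 g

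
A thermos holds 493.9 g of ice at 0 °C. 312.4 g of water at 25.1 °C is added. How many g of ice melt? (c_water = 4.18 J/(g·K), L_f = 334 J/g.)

m_melted ≈ 98.1 g

Heat available from the water dropping to 0 °C: 312.4·4.18·25.1 = 32776 J.
Melting all 493.9 g of ice would need 493.9·334 = 164963 J.
32776 J < 164963 J, so only part of the ice melts and the system sits at 0 °C.
m_melted·334 = 32776  ⇒  m_melted ≈ 98.13 g.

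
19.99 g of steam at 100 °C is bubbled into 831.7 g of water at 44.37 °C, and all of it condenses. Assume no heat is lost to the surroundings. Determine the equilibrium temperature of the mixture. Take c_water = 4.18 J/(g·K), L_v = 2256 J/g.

Sum of m c ΔT and latent-heat terms is zero:
condense steam: −19.99×2256 = −45097; condensate cools 100→T: 19.99×4.18×(T − 100) = 83.56(T − 100); original water: 3476.5(T − 44.37)
3560.1 T = 45097 + 8355.8 + 154253 = 207706
T ≈ 58.34 °C (< 100 °C, so full condensation is consistent).

T_f ≈ 58.3 °C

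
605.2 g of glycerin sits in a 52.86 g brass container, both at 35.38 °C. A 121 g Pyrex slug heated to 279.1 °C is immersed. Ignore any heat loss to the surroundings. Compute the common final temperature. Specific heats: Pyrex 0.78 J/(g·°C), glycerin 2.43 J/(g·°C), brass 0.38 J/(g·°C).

T_f ≈ 49.9 °C

Net heat exchanged in the isolated system is zero:
121×0.78×(T − 279.1) + 605.2×2.43×(T − 35.38) + 52.86×0.38×(T − 35.38) = 0
94.38(T − 279.1) + 1470.6(T − 35.38) + 20.09(T − 35.38) = 0
1585.1 T = 79083
T = 79083/1585.1 ≈ 49.89 °C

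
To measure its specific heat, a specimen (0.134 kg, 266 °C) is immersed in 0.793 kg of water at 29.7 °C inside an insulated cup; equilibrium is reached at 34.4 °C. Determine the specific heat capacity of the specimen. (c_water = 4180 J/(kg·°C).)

c ≈ 502 J/(kg·°C)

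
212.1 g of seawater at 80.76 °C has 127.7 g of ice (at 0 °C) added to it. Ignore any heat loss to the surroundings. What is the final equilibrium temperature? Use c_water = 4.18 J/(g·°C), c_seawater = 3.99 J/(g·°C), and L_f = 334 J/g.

Setting the total heat transfer to zero:
fusion: m_ice L_f = 127.7·334 = 42652; warm the meltwater: 533.79 T; seawater cools: 212.1·3.99·(T − 80.76) = 846.28(T − 80.76)
1380.1 T = 68345 − 42652 = 25694
T ≈ 18.62 °C — above 0 °C, consistent with complete melting.

T_f ≈ 18.6 °C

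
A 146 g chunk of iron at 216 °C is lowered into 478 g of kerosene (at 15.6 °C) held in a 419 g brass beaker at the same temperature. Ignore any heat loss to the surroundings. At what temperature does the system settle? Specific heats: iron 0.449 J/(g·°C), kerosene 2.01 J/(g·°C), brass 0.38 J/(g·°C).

Let T be the final temperature. ΣQ_i = 0:
146*0.449*(T − 216) + 478*2.01*(T − 15.6) + 419*0.38*(T − 15.6) = 0
65.55(T − 216) + 960.78(T − 15.6) + 159.22(T − 15.6) = 0
1185.6 T = 31632
T ≈ 26.68 °C

T_f ≈ 26.7 °C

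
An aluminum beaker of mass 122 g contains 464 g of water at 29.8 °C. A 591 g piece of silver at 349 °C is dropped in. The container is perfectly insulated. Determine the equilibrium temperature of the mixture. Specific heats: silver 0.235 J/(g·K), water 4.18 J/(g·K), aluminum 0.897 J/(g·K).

T_f ≈ 50.1 °C

With ΣQ=0 the equilibrium temperature is the m·c-weighted mean:
T_f = (138.88*349 + 1939.5*29.8 + 109.43*29.8) / (138.88 + 1939.5 + 109.43)
    = 109530 / 2187.8 ≈ 50.06 °C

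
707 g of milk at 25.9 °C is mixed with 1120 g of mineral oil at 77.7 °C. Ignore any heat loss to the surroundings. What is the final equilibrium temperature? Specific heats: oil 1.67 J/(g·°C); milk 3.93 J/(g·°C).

Heat gained plus heat lost sum to zero:
1120×1.67×(T − 77.7) + 707×3.93×(T − 25.9) = 0
1870.4(T − 77.7) + 2778.5(T − 25.9) = 0
4648.9 T = 217293
T = 217293 / 4648.9 = 46.7 °C

T_f ≈ 46.7 °C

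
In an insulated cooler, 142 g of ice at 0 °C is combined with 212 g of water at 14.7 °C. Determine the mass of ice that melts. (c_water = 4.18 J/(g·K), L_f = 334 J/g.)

m_melted ≈ 39 g

Water can give up m c ΔT = 212·4.18·14.7 = 13027 J before reaching 0 °C.
Fully melting the ice requires m_ice L_f = 142·334 = 47428 J.
Since 13027 < 47428 J, not all the ice melts; equilibrium is at 0 °C.
Mass melted = 13027/334 ≈ 39 g.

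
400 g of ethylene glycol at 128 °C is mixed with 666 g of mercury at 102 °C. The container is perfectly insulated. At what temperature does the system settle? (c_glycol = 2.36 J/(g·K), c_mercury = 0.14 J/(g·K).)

Heat lost by the glycol equals heat gained by the mercury:
400×2.36×(128 − T) = 666×0.14×(T − 102)
944(128 − T) = 93.24(T − 102)
1037.2 T = 130342  ⇒  T ≈ 125.66 °C

T_f ≈ 125.7 °C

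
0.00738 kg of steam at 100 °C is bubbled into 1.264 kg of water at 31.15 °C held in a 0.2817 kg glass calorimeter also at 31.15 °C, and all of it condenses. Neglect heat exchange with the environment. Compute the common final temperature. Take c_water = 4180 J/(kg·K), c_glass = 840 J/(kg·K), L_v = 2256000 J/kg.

Taking heat into each body as positive, Σ m c ΔT = 0:
steam→water at 100 °C releases m L_v = 0.00738·2256000 = 16649; condensed water 100 °C→T: 30.85(T − 100); water warms: 1.264·4180·(T − 31.15) = 5283.5(T − 31.15); cup: 236.63(T − 31.15)
5551 T = 16649 + 3084.8 + 171953 = 191687
T ≈ 34.53 °C — below 100 °C, confirming all the steam condensed.

T_f ≈ 34.5 °C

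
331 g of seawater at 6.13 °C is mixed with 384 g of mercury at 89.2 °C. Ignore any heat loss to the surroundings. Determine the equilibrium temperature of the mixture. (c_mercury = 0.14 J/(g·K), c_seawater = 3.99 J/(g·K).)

T_f ≈ 9.4 °C

With ΣQ=0 the equilibrium temperature is the m·c-weighted mean:
T_f = (53.76·89.2 + 1320.7·6.13) / (53.76 + 1320.7)
    = 12891 / 1374.5 ≈ 9.38 °C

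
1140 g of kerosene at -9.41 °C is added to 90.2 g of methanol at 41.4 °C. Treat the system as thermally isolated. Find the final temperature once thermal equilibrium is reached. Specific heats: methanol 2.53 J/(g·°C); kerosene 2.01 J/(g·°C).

T_f ≈ -4.8 °C

Net heat exchanged in the isolated system is zero:
90.2×2.53×(T − 41.4) + 1140×2.01×(T − (-9.41)) = 0
2519.6 T = -12114
T ≈ -4.81 °C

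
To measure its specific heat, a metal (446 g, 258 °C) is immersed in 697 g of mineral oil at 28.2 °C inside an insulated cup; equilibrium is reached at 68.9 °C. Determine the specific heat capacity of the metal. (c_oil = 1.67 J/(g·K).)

m_s c (T_s − T_f) = m_oil c_oil (T_f − T_0):
446×c×(258 − 68.9) = 697×1.67×(68.9 − 28.2)
84339 c = 47374  ⇒  c ≈ 0.5617 J/(g·K)

c ≈ 0.562 J/(g·K)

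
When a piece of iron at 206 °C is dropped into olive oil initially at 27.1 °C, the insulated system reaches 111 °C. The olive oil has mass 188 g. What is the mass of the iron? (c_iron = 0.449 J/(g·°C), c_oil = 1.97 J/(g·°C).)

m ≈ 728 g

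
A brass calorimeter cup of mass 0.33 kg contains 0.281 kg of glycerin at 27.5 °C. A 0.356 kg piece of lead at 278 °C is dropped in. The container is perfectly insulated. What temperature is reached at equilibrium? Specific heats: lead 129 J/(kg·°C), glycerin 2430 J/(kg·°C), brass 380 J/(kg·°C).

Energy conservation, ΣQ = 0:
0.356·129·(T − 278) + 0.281·2430·(T − 27.5) + 0.33·380·(T − 27.5) = 0
854.15 T = 34993
T = 34993/854.15 ≈ 40.97 °C

T_f ≈ 41.0 °C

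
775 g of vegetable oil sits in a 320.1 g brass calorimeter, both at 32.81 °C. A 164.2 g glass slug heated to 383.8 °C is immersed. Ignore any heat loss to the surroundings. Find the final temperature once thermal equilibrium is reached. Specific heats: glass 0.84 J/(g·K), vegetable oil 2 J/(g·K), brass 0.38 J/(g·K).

T_f ≈ 59.6 °C

Taking heat into each body as positive, Σ m c ΔT = 0:
164.2*0.84*(T − 383.8) + 775*2*(T − 32.81) + 320.1*0.38*(T − 32.81) = 0
137.93(T − 383.8) + 1550(T − 32.81) + 121.64(T − 32.81) = 0
(137.93 + 1550 + 121.64) T = 137.93*383.8 + 1550*32.81 + 121.64*32.81
T ≈ 59.56 °C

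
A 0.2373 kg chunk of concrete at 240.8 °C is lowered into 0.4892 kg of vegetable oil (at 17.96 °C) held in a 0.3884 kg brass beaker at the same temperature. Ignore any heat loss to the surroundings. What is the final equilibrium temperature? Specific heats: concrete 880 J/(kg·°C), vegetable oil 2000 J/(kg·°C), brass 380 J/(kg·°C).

T_f ≈ 52.8 °C

Heat gained plus heat lost sum to zero:
0.2373×880×(T − 240.8) + 0.4892×2000×(T − 17.96) + 0.3884×380×(T − 17.96) = 0
208.82(T − 240.8) + 978.4(T − 17.96) + 147.59(T − 17.96) = 0
1334.8 T = 70508
T = 70508 / 1334.8 = 52.8 °C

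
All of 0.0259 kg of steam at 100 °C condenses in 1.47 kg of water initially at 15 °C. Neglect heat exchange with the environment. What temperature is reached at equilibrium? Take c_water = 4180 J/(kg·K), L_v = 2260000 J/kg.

T_f ≈ 25.8 °C

Energy balance with sensible and latent terms:
steam→water at 100 °C releases m L_v = 0.0259×2260000 = 58534; condensate cools 100→T: 0.0259×4180×(T − 100) = 108.26(T − 100); original water: 6144.6(T − 15)
6252.9 T = 58534 + 10826 + 92169 = 161529
T ≈ 25.83 °C — below 100 °C, confirming all the steam condensed.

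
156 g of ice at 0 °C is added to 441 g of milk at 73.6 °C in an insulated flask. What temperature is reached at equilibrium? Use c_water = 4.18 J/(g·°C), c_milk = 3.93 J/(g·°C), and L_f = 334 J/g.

T_f ≈ 31.6 °C

Let T be the final temperature. ΣQ_i = 0:
latent heat to melt: 156·334 = 52104; meltwater 0→T: 156·4.18·T = 652.08 T; milk cools: 441·3.93·(T − 73.6) = 1733.1(T − 73.6)
2385.2 T = 127558 − 52104 = 75454
T ≈ 31.63 °C — above 0 °C, consistent with complete melting.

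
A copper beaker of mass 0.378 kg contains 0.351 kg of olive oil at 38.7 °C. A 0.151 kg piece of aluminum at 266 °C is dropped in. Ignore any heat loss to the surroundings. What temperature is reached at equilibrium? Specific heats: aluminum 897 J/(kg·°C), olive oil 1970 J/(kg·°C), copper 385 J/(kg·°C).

T_f ≈ 70.4 °C

Heat gained plus heat lost sum to zero:
0.151×897×(T − 266) + 0.351×1970×(T − 38.7) + 0.378×385×(T − 38.7) = 0
135.45(T − 266) + 691.47(T − 38.7) + 145.53(T − 38.7) = 0
972.45 T = 68421
T = 68421 / 972.45 = 70.4 °C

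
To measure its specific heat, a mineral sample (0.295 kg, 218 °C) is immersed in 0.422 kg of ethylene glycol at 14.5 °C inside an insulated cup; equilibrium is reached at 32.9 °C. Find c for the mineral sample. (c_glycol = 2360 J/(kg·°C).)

m_s c (T_s − T_f) = m_glycol c_glycol (T_f − T_0):
0.295×c×(218 − 32.9) = 0.422×2360×(32.9 − 14.5)
54.6 c = 18325  ⇒  c ≈ 335.6 J/(kg·°C)

c ≈ 336 J/(kg·°C)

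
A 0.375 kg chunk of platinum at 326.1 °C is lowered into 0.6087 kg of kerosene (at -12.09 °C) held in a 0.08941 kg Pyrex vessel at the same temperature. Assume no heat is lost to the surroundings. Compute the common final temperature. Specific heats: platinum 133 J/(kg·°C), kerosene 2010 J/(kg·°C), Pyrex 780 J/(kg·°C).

T_f ≈ 0.5 °C

T_f = Σ m_i c_i T_i / Σ m_i c_i:
T_f = (49.88·326.1 + 1223.5·(-12.09) + 69.74·(-12.09)) / (49.88 + 1223.5 + 69.74)
    = 629.13 / 1343.1 ≈ 0.47 °C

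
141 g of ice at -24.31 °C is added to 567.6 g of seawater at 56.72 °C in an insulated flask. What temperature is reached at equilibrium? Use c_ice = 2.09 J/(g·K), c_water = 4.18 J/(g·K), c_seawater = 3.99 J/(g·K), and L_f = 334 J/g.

T_f ≈ 26.0 °C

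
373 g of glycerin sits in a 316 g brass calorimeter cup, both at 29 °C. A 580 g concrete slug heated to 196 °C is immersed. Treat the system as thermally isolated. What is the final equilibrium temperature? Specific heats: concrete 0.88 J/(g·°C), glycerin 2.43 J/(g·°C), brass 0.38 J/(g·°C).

Taking heat into each body as positive, Σ m c ΔT = 0:
580·0.88·(T − 196) + 373·2.43·(T − 29) + 316·0.38·(T − 29) = 0
(510.4 + 906.39 + 120.08) T = 510.4·196 + 906.39·29 + 120.08·29
T = 129806 / 1536.9 = 84.5 °C

T_f ≈ 84.5 °C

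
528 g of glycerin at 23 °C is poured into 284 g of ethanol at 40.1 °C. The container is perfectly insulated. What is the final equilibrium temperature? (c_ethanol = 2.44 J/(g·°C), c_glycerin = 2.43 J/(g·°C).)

Let T be the final temperature. ΣQ_i = 0:
284·2.44·(T − 40.1) + 528·2.43·(T − 23) = 0
692.96(T − 40.1) + 1283(T − 23) = 0
(692.96 + 1283) T = 692.96·40.1 + 1283·23
T ≈ 29.00 °C

T_f ≈ 29.0 °C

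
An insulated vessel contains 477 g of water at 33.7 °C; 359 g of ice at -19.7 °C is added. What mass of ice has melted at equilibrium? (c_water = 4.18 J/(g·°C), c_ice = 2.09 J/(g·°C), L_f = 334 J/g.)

m_melted ≈ 157 g

Cooling the water to 0 °C releases 477×4.18×33.7 = 67193 J.
Warming the ice to 0 °C takes 359×2.09×19.7 = 14781 J, leaving 52412 J for melting.
Melting all 359 g of ice would need 359×334 = 119906 J.
52412 J < 119906 J, so only part of the ice melts and the system sits at 0 °C.
Mass melted = 52412/334 ≈ 156.9 g.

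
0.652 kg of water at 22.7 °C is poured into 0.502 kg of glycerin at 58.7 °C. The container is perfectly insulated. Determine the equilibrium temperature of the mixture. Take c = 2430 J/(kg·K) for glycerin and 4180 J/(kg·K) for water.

T_f ≈ 33.8 °C

Setting the total heat transfer to zero:
0.502·2430·(T − 58.7) + 0.652·4180·(T − 22.7) = 0
(1219.9 + 2725.4) T = 1219.9·58.7 + 2725.4·22.7
T = 133471 / 3945.2 = 33.8 °C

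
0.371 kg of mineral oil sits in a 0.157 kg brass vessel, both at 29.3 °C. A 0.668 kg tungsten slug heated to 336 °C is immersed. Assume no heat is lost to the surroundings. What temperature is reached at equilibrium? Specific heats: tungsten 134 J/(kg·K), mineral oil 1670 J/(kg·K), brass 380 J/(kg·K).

Heat gained plus heat lost sum to zero:
0.668×134×(T − 336) + 0.371×1670×(T − 29.3) + 0.157×380×(T − 29.3) = 0
89.51(T − 336) + 619.57(T − 29.3) + 59.66(T − 29.3) = 0
(89.51 + 619.57 + 59.66) T = 89.51×336 + 619.57×29.3 + 59.66×29.3
T ≈ 65.01 °C

T_f ≈ 65.0 °C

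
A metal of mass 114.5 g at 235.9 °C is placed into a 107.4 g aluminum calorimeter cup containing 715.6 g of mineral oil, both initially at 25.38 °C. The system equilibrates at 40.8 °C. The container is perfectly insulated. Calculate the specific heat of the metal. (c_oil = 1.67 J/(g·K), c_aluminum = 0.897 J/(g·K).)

Net heat exchanged in the isolated system is zero:
114.5·c·(40.8 − 235.9) + 715.6·1.67·(40.8 − 25.38) + 107.4·0.897·(40.8 − 25.38) = 0
-22339 c = -19913
c = -19913/-22339 ≈ 0.8914 J/(g·K)

c ≈ 0.891 J/(g·K)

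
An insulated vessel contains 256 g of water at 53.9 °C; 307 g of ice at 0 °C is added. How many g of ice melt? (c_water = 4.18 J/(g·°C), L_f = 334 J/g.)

m_melted ≈ 173 g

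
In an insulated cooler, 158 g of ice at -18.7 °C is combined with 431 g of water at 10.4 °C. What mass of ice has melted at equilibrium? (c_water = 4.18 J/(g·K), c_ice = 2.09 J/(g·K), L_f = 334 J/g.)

m_melted ≈ 37.6 g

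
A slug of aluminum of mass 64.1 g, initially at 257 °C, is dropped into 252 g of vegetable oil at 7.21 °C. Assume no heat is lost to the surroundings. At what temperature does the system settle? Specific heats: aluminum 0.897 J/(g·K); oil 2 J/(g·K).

T_f ≈ 32.8 °C

Energy conservation, ΣQ = 0:
64.1×0.897×(T − 257) + 252×2×(T − 7.21) = 0
57.5(T − 257) + 504(T − 7.21) = 0
561.5 T = 18411
T = 18411/561.5 ≈ 32.79 °C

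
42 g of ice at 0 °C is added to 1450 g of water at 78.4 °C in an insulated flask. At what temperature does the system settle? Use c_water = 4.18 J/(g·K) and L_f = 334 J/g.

T_f ≈ 73.9 °C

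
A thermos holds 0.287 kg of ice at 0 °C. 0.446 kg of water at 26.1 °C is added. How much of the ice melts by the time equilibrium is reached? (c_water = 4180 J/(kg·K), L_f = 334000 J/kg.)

m_melted ≈ 0.146 kg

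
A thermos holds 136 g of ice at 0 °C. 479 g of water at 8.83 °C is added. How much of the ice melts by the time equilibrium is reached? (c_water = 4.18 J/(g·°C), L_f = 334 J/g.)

Water can give up m c ΔT = 479×4.18×8.83 = 17680 J before reaching 0 °C.
Melting all 136 g of ice would need 136×334 = 45424 J.
Since 17680 < 45424 J, not all the ice melts; equilibrium is at 0 °C.
m_melted×334 = 17680  ⇒  m_melted ≈ 52.93 g.

m_melted ≈ 52.9 g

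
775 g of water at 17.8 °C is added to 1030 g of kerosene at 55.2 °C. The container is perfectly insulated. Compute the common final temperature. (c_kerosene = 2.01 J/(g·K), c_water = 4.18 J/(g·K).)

Conservation of energy gives ΣQ = 0:
1030·2.01·(T − 55.2) + 775·4.18·(T − 17.8) = 0
2070.3(T − 55.2) + 3239.5(T − 17.8) = 0
5309.8 T = 171944
T = 171944 / 5309.8 = 32.4 °C

T_f ≈ 32.4 °C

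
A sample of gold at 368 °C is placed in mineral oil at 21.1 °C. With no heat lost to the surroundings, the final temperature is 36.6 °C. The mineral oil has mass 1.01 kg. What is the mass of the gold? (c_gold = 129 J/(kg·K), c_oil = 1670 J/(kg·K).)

m ≈ 0.612 kg

|Q_gold| = |Q_oil|:
m·129·(368 − 36.6) = 1.01·1670·(36.6 − 21.1)
42751 m = 26144  ⇒  m ≈ 0.6115 kg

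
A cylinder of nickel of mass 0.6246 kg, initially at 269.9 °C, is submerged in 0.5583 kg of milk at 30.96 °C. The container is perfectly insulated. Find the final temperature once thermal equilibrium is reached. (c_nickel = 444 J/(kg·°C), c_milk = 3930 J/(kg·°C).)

Net heat exchanged in the isolated system is zero:
0.6246·444·(T − 269.9) + 0.5583·3930·(T − 30.96) = 0
(277.32 + 2194.1) T = 277.32·269.9 + 2194.1·30.96
T = 142779 / 2471.4 = 57.8 °C

T_f ≈ 57.8 °C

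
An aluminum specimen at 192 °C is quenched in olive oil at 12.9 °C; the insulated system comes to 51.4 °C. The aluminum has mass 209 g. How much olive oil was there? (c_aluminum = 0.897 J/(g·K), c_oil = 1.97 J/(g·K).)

m ≈ 348 g

|Q_aluminum| = |Q_oil|:
209·0.897·(192 − 51.4) = m·1.97·(51.4 − 12.9)
75.84 m = 26359  ⇒  m ≈ 347.5 g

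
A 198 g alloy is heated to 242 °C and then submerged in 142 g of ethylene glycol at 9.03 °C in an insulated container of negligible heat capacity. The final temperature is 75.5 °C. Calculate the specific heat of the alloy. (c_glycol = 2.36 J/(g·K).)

c ≈ 0.676 J/(g·K)

Energy conservation, ΣQ = 0:
198×c×(75.5 − 242) + 142×2.36×(75.5 − 9.03) = 0
-32967 c = -22275
c = -22275/-32967 ≈ 0.6757 J/(g·K)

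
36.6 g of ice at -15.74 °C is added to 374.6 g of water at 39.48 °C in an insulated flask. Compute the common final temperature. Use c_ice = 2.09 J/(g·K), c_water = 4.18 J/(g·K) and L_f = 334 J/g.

T_f ≈ 28.2 °C

Net heat exchanged in the isolated system is zero:
ice -15.74→0 °C: 36.6×2.09×15.74 = 1204; latent heat to melt: 36.6×334 = 12224; meltwater 0→T: 36.6×4.18×T = 152.99 T; water cools: 374.6×4.18×(T − 39.48) = 1565.8(T − 39.48)
1718.8 T = 61819 − 13428 = 48390
T ≈ 28.15 °C — above 0 °C, consistent with complete melting.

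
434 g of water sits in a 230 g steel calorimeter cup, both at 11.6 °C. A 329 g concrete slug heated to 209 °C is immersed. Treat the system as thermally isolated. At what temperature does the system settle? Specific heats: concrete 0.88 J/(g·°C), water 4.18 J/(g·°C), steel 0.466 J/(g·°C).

T_f ≈ 37.5 °C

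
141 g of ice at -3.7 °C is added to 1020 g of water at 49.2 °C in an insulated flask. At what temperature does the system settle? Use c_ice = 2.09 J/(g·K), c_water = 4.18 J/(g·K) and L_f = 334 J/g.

Sum of m c ΔT and latent-heat terms is zero:
ice -3.7→0 °C: 141·2.09·3.7 = 1090.4
  latent heat to melt: 141·334 = 47094
  meltwater 0→T: 141·4.18·T = 589.38 T
  water: 4263.6(T − 49.2)
4853 T = 209769 − 48184 = 161585
T ≈ 33.30 °C. Since T > 0 °C, the all-ice-melts assumption holds.

T_f ≈ 33.3 °C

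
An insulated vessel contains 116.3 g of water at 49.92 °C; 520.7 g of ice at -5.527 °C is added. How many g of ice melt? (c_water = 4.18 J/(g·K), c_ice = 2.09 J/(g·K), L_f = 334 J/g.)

Heat available from the water dropping to 0 °C: 116.3·4.18·49.92 = 24268 J.
Of that, 520.7·2.09·5.527 = 6014.8 J goes to bring the ice to 0 °C, leaving 18253 J.
Melting all 520.7 g of ice would need 520.7·334 = 173914 J.
18253 J < 173914 J, so only part of the ice melts and the system sits at 0 °C.
m_melt = 18253 / L_f = 54.65 g.

m_melted ≈ 54.6 g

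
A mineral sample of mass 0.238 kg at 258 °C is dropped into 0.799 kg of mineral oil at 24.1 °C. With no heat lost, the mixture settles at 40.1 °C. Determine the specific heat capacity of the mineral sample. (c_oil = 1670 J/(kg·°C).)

c ≈ 412 J/(kg·°C)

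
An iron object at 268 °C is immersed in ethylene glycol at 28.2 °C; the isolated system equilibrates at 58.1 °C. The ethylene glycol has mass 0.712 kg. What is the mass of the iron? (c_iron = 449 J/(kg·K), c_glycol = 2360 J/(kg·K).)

Net heat exchanged in the isolated system is zero:
m×449×(58.1 − 268) + 0.712×2360×(58.1 − 28.2) = 0
-94245 m = -50242
m = -50242/-94245 ≈ 0.5331 kg

m ≈ 0.533 kg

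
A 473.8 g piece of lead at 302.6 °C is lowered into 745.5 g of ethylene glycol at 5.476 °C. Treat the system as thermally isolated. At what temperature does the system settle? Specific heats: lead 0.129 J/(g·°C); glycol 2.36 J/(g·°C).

T_f ≈ 15.5 °C

Set heat shed by the hot body equal to heat absorbed by the cold body:
473.8*0.129*(302.6 − T) = 745.5*2.36*(T − 5.476)
61.12(302.6 − T) = 1759.4(T − 5.476)
1820.5 T = 28129  ⇒  T ≈ 15.45 °C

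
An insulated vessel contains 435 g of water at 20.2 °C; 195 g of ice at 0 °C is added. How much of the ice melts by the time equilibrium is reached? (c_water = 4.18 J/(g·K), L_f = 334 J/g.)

Cooling the water to 0 °C releases 435·4.18·20.2 = 36730 J.
Melting all 195 g of ice would need 195·334 = 65130 J.
36730 J < 65130 J, so only part of the ice melts and the system sits at 0 °C.
m_melt = 36730 / L_f = 110 g.

m_melted ≈ 110 g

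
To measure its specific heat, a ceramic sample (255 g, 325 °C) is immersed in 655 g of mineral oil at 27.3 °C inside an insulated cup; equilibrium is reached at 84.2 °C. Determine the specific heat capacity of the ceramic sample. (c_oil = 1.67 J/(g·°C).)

Taking heat into each body as positive, Σ m c ΔT = 0:
255×c×(84.2 − 325) + 655×1.67×(84.2 − 27.3) = 0
-61404 c = -62240
c = -62240/-61404 ≈ 1.014 J/(g·°C)

c ≈ 1.01 J/(g·°C)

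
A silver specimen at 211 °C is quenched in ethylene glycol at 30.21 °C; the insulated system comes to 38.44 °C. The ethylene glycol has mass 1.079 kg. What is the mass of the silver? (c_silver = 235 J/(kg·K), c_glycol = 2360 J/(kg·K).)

Let T be the final temperature. ΣQ_i = 0:
m·235·(38.44 − 211) + 1.079·2360·(38.44 − 30.21) = 0
-40552 m = -20957
m = -20957/-40552 ≈ 0.5168 kg

m ≈ 0.517 kg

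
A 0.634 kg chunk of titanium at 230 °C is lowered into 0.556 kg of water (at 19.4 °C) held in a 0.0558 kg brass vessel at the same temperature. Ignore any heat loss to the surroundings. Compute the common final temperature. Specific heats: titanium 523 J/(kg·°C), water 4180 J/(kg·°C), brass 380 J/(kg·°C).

T_f ≈ 45.5 °C

T_f is the heat-capacity-weighted average of the initial temperatures:
T_f = (331.58*230 + 2324.1*19.4 + 21.2*19.4) / (331.58 + 2324.1 + 21.2)
    = 121762 / 2676.9 ≈ 45.49 °C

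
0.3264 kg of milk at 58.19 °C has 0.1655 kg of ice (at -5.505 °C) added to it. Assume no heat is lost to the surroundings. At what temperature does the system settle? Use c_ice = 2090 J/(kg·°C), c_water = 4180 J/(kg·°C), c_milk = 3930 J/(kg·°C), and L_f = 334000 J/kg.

T_f ≈ 8.8 °C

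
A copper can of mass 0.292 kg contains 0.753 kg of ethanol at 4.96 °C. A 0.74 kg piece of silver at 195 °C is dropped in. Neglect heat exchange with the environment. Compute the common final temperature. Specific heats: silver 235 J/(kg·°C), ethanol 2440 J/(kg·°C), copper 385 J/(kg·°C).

T_f ≈ 20.5 °C

Heat gained plus heat lost sum to zero:
0.74·235·(T − 195) + 0.753·2440·(T − 4.96) + 0.292·385·(T − 4.96) = 0
2123.6 T = 43581
T = 43581 / 2123.6 = 20.5 °C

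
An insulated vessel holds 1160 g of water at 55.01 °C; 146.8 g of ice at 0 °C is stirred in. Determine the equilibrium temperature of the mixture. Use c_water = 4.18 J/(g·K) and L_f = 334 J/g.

T_f ≈ 39.9 °C

Conservation of energy gives ΣQ = 0:
latent heat to melt: 146.8·334 = 49031; warm the meltwater: 613.62 T; water: 4848.8(T − 55.01)
5462.4 T = 266732 − 49031 = 217701
T ≈ 39.85 °C — above 0 °C, consistent with complete melting.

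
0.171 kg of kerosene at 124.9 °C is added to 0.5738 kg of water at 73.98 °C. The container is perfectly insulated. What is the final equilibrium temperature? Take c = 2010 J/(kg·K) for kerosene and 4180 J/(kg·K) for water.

Taking heat into each body as positive, Σ m c ΔT = 0:
0.171·2010·(T − 124.9) + 0.5738·4180·(T − 73.98) = 0
(343.71 + 2398.5) T = 343.71·124.9 + 2398.5·73.98
T ≈ 80.36 °C

T_f ≈ 80.4 °C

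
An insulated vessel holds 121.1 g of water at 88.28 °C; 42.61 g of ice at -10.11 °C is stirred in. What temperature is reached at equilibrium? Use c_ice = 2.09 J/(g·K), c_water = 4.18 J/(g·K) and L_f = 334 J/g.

T_f ≈ 43.2 °C

Energy balance with sensible and latent terms:
warm ice to 0 °C: 42.61·2.09·(0 − (-10.11)) = 900.35
  fusion: m_ice L_f = 42.61·334 = 14232
  meltwater 0→T: 42.61·4.18·T = 178.11 T
  water cools: 121.1·4.18·(T − 88.28) = 506.2(T − 88.28)
684.31 T = 44687 − 15132 = 29555
T ≈ 43.19 °C — above 0 °C, consistent with complete melting.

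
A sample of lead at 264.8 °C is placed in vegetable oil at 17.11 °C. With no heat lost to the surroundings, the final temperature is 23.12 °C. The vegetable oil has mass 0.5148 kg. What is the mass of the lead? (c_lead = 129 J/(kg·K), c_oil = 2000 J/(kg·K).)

m ≈ 0.198 kg

Let T be the final temperature. ΣQ_i = 0:
m·129·(23.12 − 264.8) + 0.5148·2000·(23.12 − 17.11) = 0
-31177 m = -6187.9
m = -6187.9/-31177 ≈ 0.1985 kg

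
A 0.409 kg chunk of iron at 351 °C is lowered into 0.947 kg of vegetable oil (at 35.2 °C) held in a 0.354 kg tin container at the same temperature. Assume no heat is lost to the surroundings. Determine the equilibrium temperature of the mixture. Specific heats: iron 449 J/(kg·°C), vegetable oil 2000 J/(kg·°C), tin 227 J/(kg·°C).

Let T be the final temperature. ΣQ_i = 0:
0.409×449×(T − 351) + 0.947×2000×(T − 35.2) + 0.354×227×(T − 35.2) = 0
2158 T = 133955
T = 133955 / 2158 = 62.1 °C

T_f ≈ 62.1 °C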